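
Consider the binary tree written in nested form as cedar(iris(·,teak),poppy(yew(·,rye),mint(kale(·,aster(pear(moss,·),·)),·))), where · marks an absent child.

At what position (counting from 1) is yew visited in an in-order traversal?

4

In-order visits the left subtree, then the node, then the right subtree.
At cedar: go left to iris.
  At iris: no left child.
  Visit iris.
  At iris: go right to teak.
    teak is a leaf — visit teak.
Visit cedar.
At cedar: go right to poppy.
  At poppy: go left to yew.
    At yew: no left child.
    Visit yew.
    At yew: go right to rye.
      rye is a leaf — visit rye.
  Visit poppy.
  At poppy: go right to mint.
    At mint: go left to kale.
      At kale: no left child.
      Visit kale.
      At kale: go right to aster.
        At aster: go left to pear.
          At pear: go left to moss.
            moss is a leaf — visit moss.
          Visit pear.
          At pear: no right child.
        Visit aster.
        At aster: no right child.
    Visit mint.
    At mint: no right child.
Full in-order sequence: iris, teak, cedar, yew, rye, poppy, kale, moss, pear, aster, mint.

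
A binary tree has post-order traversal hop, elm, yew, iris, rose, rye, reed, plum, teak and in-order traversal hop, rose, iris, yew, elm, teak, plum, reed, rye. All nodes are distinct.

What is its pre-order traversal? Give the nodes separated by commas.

teak, rose, hop, iris, yew, elm, plum, reed, rye

The last element of post-order is the root; it splits in-order into left and right subtrees.
Root teak: left subtree has 5 nodes {hop, rose, iris, yew, elm}, right has 3 {plum, reed, rye}.
  Root rose: left subtree has 1 node {hop}, right has 3 {iris, yew, elm}.
    Root iris: left subtree has 0 nodes { }, right has 2 {yew, elm}.
      Root yew: left subtree has 0 nodes { }, right has 1 {elm}.
  Root plum: left subtree has 0 nodes { }, right has 2 {reed, rye}.
    Root reed: left subtree has 0 nodes { }, right has 1 {rye}.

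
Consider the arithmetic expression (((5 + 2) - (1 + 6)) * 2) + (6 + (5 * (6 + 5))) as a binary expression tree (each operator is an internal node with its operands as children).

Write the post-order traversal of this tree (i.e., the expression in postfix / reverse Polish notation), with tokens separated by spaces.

5 2 + 1 6 + - 2 * 6 5 6 5 + * + +

Post-order on an expression tree gives postfix notation: for each operator, emit left operand, right operand, then the operator.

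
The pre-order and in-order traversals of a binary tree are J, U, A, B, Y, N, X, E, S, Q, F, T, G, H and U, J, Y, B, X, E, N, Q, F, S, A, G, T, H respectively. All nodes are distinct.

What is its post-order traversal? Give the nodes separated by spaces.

U Y E X F Q S N B G H T A J

The first element of pre-order is the root; it splits in-order into left and right subtrees.
Root J: left subtree has 1 node {U}, right has 12 {Y, B, X, E, N, Q, F, S, A, G, T, H}.
  Root A: left subtree has 8 nodes {Y, B, X, E, N, Q, F, S}, right has 3 {G, T, H}.
    Root B: left subtree has 1 node {Y}, right has 6 {X, E, N, Q, F, S}.
      Root N: left subtree has 2 nodes {X, E}, right has 3 {Q, F, S}.
        Root X: left subtree has 0 nodes { }, right has 1 {E}.
        Root S: left subtree has 2 nodes {Q, F}, right has 0 { }.
          Root Q: left subtree has 0 nodes { }, right has 1 {F}.
    Root T: left subtree has 1 node {G}, right has 1 {H}.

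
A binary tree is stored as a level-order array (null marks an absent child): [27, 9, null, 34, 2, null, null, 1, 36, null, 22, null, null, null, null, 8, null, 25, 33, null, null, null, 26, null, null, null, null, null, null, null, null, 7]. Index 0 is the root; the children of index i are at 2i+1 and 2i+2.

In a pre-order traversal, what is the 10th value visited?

Pre-order visits the node, then its left subtree, then its right subtree.
Visit 27.
At 27: go left to 9.
  Visit 9.
  At 9: go left to 34.
    Visit 34.
    At 34: go left to 1.
      Visit 1.
      At 1: go left to 8.
        Visit 8.
        At 8: go left to 7.
          7 is a leaf — visit 7.
        At 8: no right child.
      At 1: no right child.
    At 34: go right to 36.
      Visit 36.
      At 36: go left to 25.
        25 is a leaf — visit 25.
      At 36: go right to 33.
        33 is a leaf — visit 33.
  At 9: go right to 2.
    Visit 2.
    At 2: no left child.
    At 2: go right to 22.
      Visit 22.
      At 22: no left child.
      At 22: go right to 26.
        26 is a leaf — visit 26.
At 27: no right child.
Full pre-order sequence: 27, 9, 34, 1, 8, 7, 36, 25, 33, 2, 22, 26.

2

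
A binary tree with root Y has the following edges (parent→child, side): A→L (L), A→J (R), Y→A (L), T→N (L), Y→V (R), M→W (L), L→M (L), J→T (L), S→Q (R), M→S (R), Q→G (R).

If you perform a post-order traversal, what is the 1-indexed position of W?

Post-order visits the left subtree, then the right subtree, then the node.
At Y: go left to A.
  At A: go left to L.
    At L: go left to M.
      At M: go left to W.
        W is a leaf — visit W.
      At M: go right to S.
        At S: no left child.
        At S: go right to Q.
          At Q: no left child.
          At Q: go right to G.
            G is a leaf — visit G.
          Visit Q.
        Visit S.
      Visit M.
    At L: no right child.
    Visit L.
  At A: go right to J.
    At J: go left to T.
      At T: go left to N.
        N is a leaf — visit N.
      At T: no right child.
      Visit T.
    At J: no right child.
    Visit J.
  Visit A.
At Y: go right to V.
  V is a leaf — visit V.
Visit Y.
Full post-order sequence: W, G, Q, S, M, L, N, T, J, A, V, Y.

1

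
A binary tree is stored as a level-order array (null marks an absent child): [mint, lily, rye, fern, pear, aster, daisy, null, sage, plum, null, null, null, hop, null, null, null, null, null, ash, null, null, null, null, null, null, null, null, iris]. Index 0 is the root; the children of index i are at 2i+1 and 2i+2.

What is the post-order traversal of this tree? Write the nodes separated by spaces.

Post-order visits the left subtree, then the right subtree, then the node.
At mint: go left to lily.
  At lily: go left to fern.
    At fern: no left child.
    At fern: go right to sage.
      sage is a leaf — visit sage.
    Visit fern.
  At lily: go right to pear.
    At pear: go left to plum.
      At plum: go left to ash.
        ash is a leaf — visit ash.
      At plum: no right child.
      Visit plum.
    At pear: no right child.
    Visit pear.
  Visit lily.
At mint: go right to rye.
  At rye: go left to aster.
    aster is a leaf — visit aster.
  At rye: go right to daisy.
    At daisy: go left to hop.
      At hop: no left child.
      At hop: go right to iris.
        iris is a leaf — visit iris.
      Visit hop.
    At daisy: no right child.
    Visit daisy.
  Visit rye.
Visit mint.

sage fern ash plum pear lily aster iris hop daisy rye mint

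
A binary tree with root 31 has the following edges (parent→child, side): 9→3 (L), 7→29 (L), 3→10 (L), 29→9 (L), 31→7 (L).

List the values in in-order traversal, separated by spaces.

In-order visits the left subtree, then the node, then the right subtree.
At 31: go left to 7.
  At 7: go left to 29.
    At 29: go left to 9.
      At 9: go left to 3.
        At 3: go left to 10.
          10 is a leaf — visit 10.
        Visit 3.
        At 3: no right child.
      Visit 9.
      At 9: no right child.
    Visit 29.
    At 29: no right child.
  Visit 7.
  At 7: no right child.
Visit 31.
At 31: no right child.

10 3 9 29 7 31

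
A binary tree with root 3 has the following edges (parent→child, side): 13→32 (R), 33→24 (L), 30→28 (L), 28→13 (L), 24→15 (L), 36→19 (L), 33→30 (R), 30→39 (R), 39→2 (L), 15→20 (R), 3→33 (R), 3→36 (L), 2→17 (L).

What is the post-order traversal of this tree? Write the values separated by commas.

Post-order visits the left subtree, then the right subtree, then the node.
At 3: go left to 36.
  At 36: go left to 19.
    19 is a leaf — visit 19.
  At 36: no right child.
  Visit 36.
At 3: go right to 33.
  At 33: go left to 24.
    At 24: go left to 15.
      At 15: no left child.
      At 15: go right to 20.
        20 is a leaf — visit 20.
      Visit 15.
    At 24: no right child.
    Visit 24.
  At 33: go right to 30.
    At 30: go left to 28.
      At 28: go left to 13.
        At 13: no left child.
        At 13: go right to 32.
          32 is a leaf — visit 32.
        Visit 13.
      At 28: no right child.
      Visit 28.
    At 30: go right to 39.
      At 39: go left to 2.
        At 2: go left to 17.
          17 is a leaf — visit 17.
        At 2: no right child.
        Visit 2.
      At 39: no right child.
      Visit 39.
    Visit 30.
  Visit 33.
Visit 3.

19, 36, 20, 15, 24, 32, 13, 28, 17, 2, 39, 30, 33, 3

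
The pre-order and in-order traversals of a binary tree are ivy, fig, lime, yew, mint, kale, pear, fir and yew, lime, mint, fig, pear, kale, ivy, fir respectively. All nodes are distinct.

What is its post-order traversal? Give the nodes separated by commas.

yew, mint, lime, pear, kale, fig, fir, ivy

The first element of pre-order is the root; it splits in-order into left and right subtrees.
Root ivy: left subtree has 6 nodes {yew, lime, mint, fig, pear, kale}, right has 1 {fir}.
  Root fig: left subtree has 3 nodes {yew, lime, mint}, right has 2 {pear, kale}.
    Root lime: left subtree has 1 node {yew}, right has 1 {mint}.
    Root kale: left subtree has 1 node {pear}, right has 0 { }.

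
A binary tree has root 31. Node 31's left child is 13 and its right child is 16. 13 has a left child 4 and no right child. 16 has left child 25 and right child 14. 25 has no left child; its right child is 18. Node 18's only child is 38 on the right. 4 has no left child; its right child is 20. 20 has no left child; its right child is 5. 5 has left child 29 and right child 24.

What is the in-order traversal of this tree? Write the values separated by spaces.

In-order visits the left subtree, then the node, then the right subtree.
At 31: go left to 13.
  At 13: go left to 4.
    At 4: no left child.
    Visit 4.
    At 4: go right to 20.
      At 20: no left child.
      Visit 20.
      At 20: go right to 5.
        At 5: go left to 29.
          29 is a leaf — visit 29.
        Visit 5.
        At 5: go right to 24.
          24 is a leaf — visit 24.
  Visit 13.
  At 13: no right child.
Visit 31.
At 31: go right to 16.
  At 16: go left to 25.
    At 25: no left child.
    Visit 25.
    At 25: go right to 18.
      At 18: no left child.
      Visit 18.
      At 18: go right to 38.
        38 is a leaf — visit 38.
  Visit 16.
  At 16: go right to 14.
    14 is a leaf — visit 14.

4 20 29 5 24 13 31 25 18 38 16 14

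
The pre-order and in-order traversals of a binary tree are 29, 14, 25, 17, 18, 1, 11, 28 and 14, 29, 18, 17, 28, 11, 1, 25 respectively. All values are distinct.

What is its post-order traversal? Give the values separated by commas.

14, 18, 28, 11, 1, 17, 25, 29

The first element of pre-order is the root; it splits in-order into left and right subtrees.
Root 29: left subtree has 1 node {14}, right has 6 {18, 17, 28, 11, 1, 25}.
  Root 25: left subtree has 5 nodes {18, 17, 28, 11, 1}, right has 0 { }.
    Root 17: left subtree has 1 node {18}, right has 3 {28, 11, 1}.
      Root 1: left subtree has 2 nodes {28, 11}, right has 0 { }.
        Root 11: left subtree has 1 node {28}, right has 0 { }.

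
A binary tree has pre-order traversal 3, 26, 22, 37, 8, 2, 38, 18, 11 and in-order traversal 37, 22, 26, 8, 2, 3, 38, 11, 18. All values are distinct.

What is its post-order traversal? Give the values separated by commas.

37, 22, 2, 8, 26, 11, 18, 38, 3

The first element of pre-order is the root; it splits in-order into left and right subtrees.
Root 3: left subtree has 5 nodes {37, 22, 26, 8, 2}, right has 3 {38, 11, 18}.
  Root 26: left subtree has 2 nodes {37, 22}, right has 2 {8, 2}.
    Root 22: left subtree has 1 node {37}, right has 0 { }.
    Root 8: left subtree has 0 nodes { }, right has 1 {2}.
  Root 38: left subtree has 0 nodes { }, right has 2 {11, 18}.
    Root 18: left subtree has 1 node {11}, right has 0 { }.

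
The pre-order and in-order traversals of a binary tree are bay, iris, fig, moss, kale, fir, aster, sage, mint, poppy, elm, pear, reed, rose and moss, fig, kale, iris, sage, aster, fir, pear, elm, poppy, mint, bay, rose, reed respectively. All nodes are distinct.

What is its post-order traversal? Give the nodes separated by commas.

The first element of pre-order is the root; it splits in-order into left and right subtrees.
Root bay: left subtree has 11 nodes {moss, fig, kale, iris, sage, aster, fir, pear, elm, poppy, mint}, right has 2 {rose, reed}.
  Root iris: left subtree has 3 nodes {moss, fig, kale}, right has 7 {sage, aster, fir, pear, elm, poppy, mint}.
    Root fig: left subtree has 1 node {moss}, right has 1 {kale}.
    Root fir: left subtree has 2 nodes {sage, aster}, right has 4 {pear, elm, poppy, mint}.
      Root aster: left subtree has 1 node {sage}, right has 0 { }.
      Root mint: left subtree has 3 nodes {pear, elm, poppy}, right has 0 { }.
        Root poppy: left subtree has 2 nodes {pear, elm}, right has 0 { }.
          Root elm: left subtree has 1 node {pear}, right has 0 { }.
  Root reed: left subtree has 1 node {rose}, right has 0 { }.

moss, kale, fig, sage, aster, pear, elm, poppy, mint, fir, iris, rose, reed, bay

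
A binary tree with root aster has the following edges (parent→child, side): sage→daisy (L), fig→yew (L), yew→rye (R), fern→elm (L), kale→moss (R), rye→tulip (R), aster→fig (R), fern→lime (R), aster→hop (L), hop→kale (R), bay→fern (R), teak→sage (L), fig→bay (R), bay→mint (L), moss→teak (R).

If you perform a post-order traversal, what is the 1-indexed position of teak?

Post-order visits the left subtree, then the right subtree, then the node.
At aster: go left to hop.
  At hop: no left child.
  At hop: go right to kale.
    At kale: no left child.
    At kale: go right to moss.
      At moss: no left child.
      At moss: go right to teak.
        At teak: go left to sage.
          At sage: go left to daisy.
            daisy is a leaf — visit daisy.
          At sage: no right child.
          Visit sage.
        At teak: no right child.
        Visit teak.
      Visit moss.
    Visit kale.
  Visit hop.
At aster: go right to fig.
  At fig: go left to yew.
    At yew: no left child.
    At yew: go right to rye.
      At rye: no left child.
      At rye: go right to tulip.
        tulip is a leaf — visit tulip.
      Visit rye.
    Visit yew.
  At fig: go right to bay.
    At bay: go left to mint.
      mint is a leaf — visit mint.
    At bay: go right to fern.
      At fern: go left to elm.
        elm is a leaf — visit elm.
      At fern: go right to lime.
        lime is a leaf — visit lime.
      Visit fern.
    Visit bay.
  Visit fig.
Visit aster.
Full post-order sequence: daisy, sage, teak, moss, kale, hop, tulip, rye, yew, mint, elm, lime, fern, bay, fig, aster.

3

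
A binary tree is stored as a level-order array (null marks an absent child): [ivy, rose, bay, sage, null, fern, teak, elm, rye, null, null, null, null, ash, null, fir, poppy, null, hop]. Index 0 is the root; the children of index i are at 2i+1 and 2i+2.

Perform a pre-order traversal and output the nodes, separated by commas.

ivy, rose, sage, elm, fir, poppy, rye, hop, bay, fern, teak, ash

Pre-order visits the node, then its left subtree, then its right subtree.
Visit ivy.
At ivy: go left to rose.
  Visit rose.
  At rose: go left to sage.
    Visit sage.
    At sage: go left to elm.
      Visit elm.
      At elm: go left to fir.
        fir is a leaf — visit fir.
      At elm: go right to poppy.
        poppy is a leaf — visit poppy.
    At sage: go right to rye.
      Visit rye.
      At rye: no left child.
      At rye: go right to hop.
        hop is a leaf — visit hop.
  At rose: no right child.
At ivy: go right to bay.
  Visit bay.
  At bay: go left to fern.
    fern is a leaf — visit fern.
  At bay: go right to teak.
    Visit teak.
    At teak: go left to ash.
      ash is a leaf — visit ash.
    At teak: no right child.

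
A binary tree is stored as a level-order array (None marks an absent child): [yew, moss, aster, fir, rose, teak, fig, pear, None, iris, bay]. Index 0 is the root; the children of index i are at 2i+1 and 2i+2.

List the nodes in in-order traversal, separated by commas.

pear, fir, moss, iris, rose, bay, yew, teak, aster, fig

In-order visits the left subtree, then the node, then the right subtree.
At yew: go left to moss.
  At moss: go left to fir.
    At fir: go left to pear.
      pear is a leaf — visit pear.
    Visit fir.
    At fir: no right child.
  Visit moss.
  At moss: go right to rose.
    At rose: go left to iris.
      iris is a leaf — visit iris.
    Visit rose.
    At rose: go right to bay.
      bay is a leaf — visit bay.
Visit yew.
At yew: go right to aster.
  At aster: go left to teak.
    teak is a leaf — visit teak.
  Visit aster.
  At aster: go right to fig.
    fig is a leaf — visit fig.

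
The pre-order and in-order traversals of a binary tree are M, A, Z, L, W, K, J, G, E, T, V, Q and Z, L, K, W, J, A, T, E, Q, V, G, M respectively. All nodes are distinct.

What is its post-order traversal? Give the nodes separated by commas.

K, J, W, L, Z, T, Q, V, E, G, A, M

The first element of pre-order is the root; it splits in-order into left and right subtrees.
Root M: left subtree has 11 nodes {Z, L, K, W, J, A, T, E, Q, V, G}, right has 0 { }.
  Root A: left subtree has 5 nodes {Z, L, K, W, J}, right has 5 {T, E, Q, V, G}.
    Root Z: left subtree has 0 nodes { }, right has 4 {L, K, W, J}.
      Root L: left subtree has 0 nodes { }, right has 3 {K, W, J}.
        Root W: left subtree has 1 node {K}, right has 1 {J}.
    Root G: left subtree has 4 nodes {T, E, Q, V}, right has 0 { }.
      Root E: left subtree has 1 node {T}, right has 2 {Q, V}.
        Root V: left subtree has 1 node {Q}, right has 0 { }.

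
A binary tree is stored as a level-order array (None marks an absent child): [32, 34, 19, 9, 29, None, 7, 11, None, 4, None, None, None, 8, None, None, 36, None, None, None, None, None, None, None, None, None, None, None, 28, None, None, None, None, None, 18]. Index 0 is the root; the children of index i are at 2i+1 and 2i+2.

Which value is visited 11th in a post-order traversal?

19

Post-order visits the left subtree, then the right subtree, then the node.
At 32: go left to 34.
  At 34: go left to 9.
    At 9: go left to 11.
      At 11: no left child.
      At 11: go right to 36.
        At 36: no left child.
        At 36: go right to 18.
          18 is a leaf — visit 18.
        Visit 36.
      Visit 11.
    At 9: no right child.
    Visit 9.
  At 34: go right to 29.
    At 29: go left to 4.
      4 is a leaf — visit 4.
    At 29: no right child.
    Visit 29.
  Visit 34.
At 32: go right to 19.
  At 19: no left child.
  At 19: go right to 7.
    At 7: go left to 8.
      At 8: no left child.
      At 8: go right to 28.
        28 is a leaf — visit 28.
      Visit 8.
    At 7: no right child.
    Visit 7.
  Visit 19.
Visit 32.
Full post-order sequence: 18, 36, 11, 9, 4, 29, 34, 28, 8, 7, 19, 32.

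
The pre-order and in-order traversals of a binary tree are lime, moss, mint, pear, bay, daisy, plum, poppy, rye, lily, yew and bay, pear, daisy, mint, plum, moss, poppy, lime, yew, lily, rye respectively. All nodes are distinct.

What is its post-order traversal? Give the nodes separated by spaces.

The first element of pre-order is the root; it splits in-order into left and right subtrees.
Root lime: left subtree has 7 nodes {bay, pear, daisy, mint, plum, moss, poppy}, right has 3 {yew, lily, rye}.
  Root moss: left subtree has 5 nodes {bay, pear, daisy, mint, plum}, right has 1 {poppy}.
    Root mint: left subtree has 3 nodes {bay, pear, daisy}, right has 1 {plum}.
      Root pear: left subtree has 1 node {bay}, right has 1 {daisy}.
  Root rye: left subtree has 2 nodes {yew, lily}, right has 0 { }.
    Root lily: left subtree has 1 node {yew}, right has 0 { }.

bay daisy pear plum mint poppy moss yew lily rye lime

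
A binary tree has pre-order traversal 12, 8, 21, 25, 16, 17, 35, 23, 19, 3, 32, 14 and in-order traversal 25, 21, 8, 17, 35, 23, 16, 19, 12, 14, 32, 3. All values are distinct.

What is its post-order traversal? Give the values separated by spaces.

25 21 23 35 17 19 16 8 14 32 3 12

The first element of pre-order is the root; it splits in-order into left and right subtrees.
Root 12: left subtree has 8 nodes {25, 21, 8, 17, 35, 23, 16, 19}, right has 3 {14, 32, 3}.
  Root 8: left subtree has 2 nodes {25, 21}, right has 5 {17, 35, 23, 16, 19}.
    Root 21: left subtree has 1 node {25}, right has 0 { }.
    Root 16: left subtree has 3 nodes {17, 35, 23}, right has 1 {19}.
      Root 17: left subtree has 0 nodes { }, right has 2 {35, 23}.
        Root 35: left subtree has 0 nodes { }, right has 1 {23}.
  Root 3: left subtree has 2 nodes {14, 32}, right has 0 { }.
    Root 32: left subtree has 1 node {14}, right has 0 { }.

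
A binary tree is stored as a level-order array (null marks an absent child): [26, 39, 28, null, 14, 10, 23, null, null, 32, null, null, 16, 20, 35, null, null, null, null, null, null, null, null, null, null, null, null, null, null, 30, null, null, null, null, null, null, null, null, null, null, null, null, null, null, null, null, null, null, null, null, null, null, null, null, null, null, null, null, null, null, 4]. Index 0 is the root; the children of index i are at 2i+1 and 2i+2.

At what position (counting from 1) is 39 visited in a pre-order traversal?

2

Pre-order visits the node, then its left subtree, then its right subtree.
Visit 26.
At 26: go left to 39.
  Visit 39.
  At 39: no left child.
  At 39: go right to 14.
    Visit 14.
    At 14: go left to 32.
      32 is a leaf — visit 32.
    At 14: no right child.
At 26: go right to 28.
  Visit 28.
  At 28: go left to 10.
    Visit 10.
    At 10: no left child.
    At 10: go right to 16.
      16 is a leaf — visit 16.
  At 28: go right to 23.
    Visit 23.
    At 23: go left to 20.
      20 is a leaf — visit 20.
    At 23: go right to 35.
      Visit 35.
      At 35: go left to 30.
        Visit 30.
        At 30: no left child.
        At 30: go right to 4.
          4 is a leaf — visit 4.
      At 35: no right child.
Full pre-order sequence: 26, 39, 14, 32, 28, 10, 16, 23, 20, 35, 30, 4.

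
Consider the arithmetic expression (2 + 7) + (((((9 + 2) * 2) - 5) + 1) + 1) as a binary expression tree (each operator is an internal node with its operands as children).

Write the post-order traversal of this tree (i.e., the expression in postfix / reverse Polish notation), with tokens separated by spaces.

2 7 + 9 2 + 2 * 5 - 1 + 1 + +

Post-order on an expression tree gives postfix notation: for each operator, emit left operand, right operand, then the operator.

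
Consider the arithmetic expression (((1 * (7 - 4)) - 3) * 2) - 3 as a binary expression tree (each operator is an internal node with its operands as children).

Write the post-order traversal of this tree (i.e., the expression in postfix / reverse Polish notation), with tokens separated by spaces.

Post-order on an expression tree gives postfix notation: for each operator, emit left operand, right operand, then the operator.

1 7 4 - * 3 - 2 * 3 -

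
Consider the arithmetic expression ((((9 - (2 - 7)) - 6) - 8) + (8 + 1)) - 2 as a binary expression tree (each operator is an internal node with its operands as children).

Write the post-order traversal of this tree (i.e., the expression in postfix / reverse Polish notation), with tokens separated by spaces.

9 2 7 - - 6 - 8 - 8 1 + + 2 -

Post-order on an expression tree gives postfix notation: for each operator, emit left operand, right operand, then the operator.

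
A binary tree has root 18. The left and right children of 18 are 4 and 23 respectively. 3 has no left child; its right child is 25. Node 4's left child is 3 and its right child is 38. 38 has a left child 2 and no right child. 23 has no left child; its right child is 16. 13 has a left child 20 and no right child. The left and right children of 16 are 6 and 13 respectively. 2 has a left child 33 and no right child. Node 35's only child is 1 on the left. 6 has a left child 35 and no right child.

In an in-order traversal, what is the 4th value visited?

33

In-order visits the left subtree, then the node, then the right subtree.
At 18: go left to 4.
  At 4: go left to 3.
    At 3: no left child.
    Visit 3.
    At 3: go right to 25.
      25 is a leaf — visit 25.
  Visit 4.
  At 4: go right to 38.
    At 38: go left to 2.
      At 2: go left to 33.
        33 is a leaf — visit 33.
      Visit 2.
      At 2: no right child.
    Visit 38.
    At 38: no right child.
Visit 18.
At 18: go right to 23.
  At 23: no left child.
  Visit 23.
  At 23: go right to 16.
    At 16: go left to 6.
      At 6: go left to 35.
        At 35: go left to 1.
          1 is a leaf — visit 1.
        Visit 35.
        At 35: no right child.
      Visit 6.
      At 6: no right child.
    Visit 16.
    At 16: go right to 13.
      At 13: go left to 20.
        20 is a leaf — visit 20.
      Visit 13.
      At 13: no right child.
Full in-order sequence: 3, 25, 4, 33, 2, 38, 18, 23, 1, 35, 6, 16, 20, 13.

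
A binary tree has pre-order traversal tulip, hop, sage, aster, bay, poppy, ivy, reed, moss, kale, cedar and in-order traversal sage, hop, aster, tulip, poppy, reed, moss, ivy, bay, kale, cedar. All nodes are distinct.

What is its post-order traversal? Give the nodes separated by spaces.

The first element of pre-order is the root; it splits in-order into left and right subtrees.
Root tulip: left subtree has 3 nodes {sage, hop, aster}, right has 7 {poppy, reed, moss, ivy, bay, kale, cedar}.
  Root hop: left subtree has 1 node {sage}, right has 1 {aster}.
  Root bay: left subtree has 4 nodes {poppy, reed, moss, ivy}, right has 2 {kale, cedar}.
    Root poppy: left subtree has 0 nodes { }, right has 3 {reed, moss, ivy}.
      Root ivy: left subtree has 2 nodes {reed, moss}, right has 0 { }.
        Root reed: left subtree has 0 nodes { }, right has 1 {moss}.
    Root kale: left subtree has 0 nodes { }, right has 1 {cedar}.

sage aster hop moss reed ivy poppy cedar kale bay tulip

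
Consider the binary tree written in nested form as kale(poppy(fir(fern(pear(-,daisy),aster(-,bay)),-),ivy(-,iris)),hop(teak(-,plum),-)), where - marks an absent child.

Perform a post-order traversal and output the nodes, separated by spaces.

Post-order visits the left subtree, then the right subtree, then the node.
At kale: go left to poppy.
  At poppy: go left to fir.
    At fir: go left to fern.
      At fern: go left to pear.
        At pear: no left child.
        At pear: go right to daisy.
          daisy is a leaf — visit daisy.
        Visit pear.
      At fern: go right to aster.
        At aster: no left child.
        At aster: go right to bay.
          bay is a leaf — visit bay.
        Visit aster.
      Visit fern.
    At fir: no right child.
    Visit fir.
  At poppy: go right to ivy.
    At ivy: no left child.
    At ivy: go right to iris.
      iris is a leaf — visit iris.
    Visit ivy.
  Visit poppy.
At kale: go right to hop.
  At hop: go left to teak.
    At teak: no left child.
    At teak: go right to plum.
      plum is a leaf — visit plum.
    Visit teak.
  At hop: no right child.
  Visit hop.
Visit kale.

daisy pear bay aster fern fir iris ivy poppy plum teak hop kale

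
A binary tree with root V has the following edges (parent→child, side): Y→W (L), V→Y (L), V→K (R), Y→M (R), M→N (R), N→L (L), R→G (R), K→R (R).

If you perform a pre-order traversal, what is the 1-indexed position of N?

Pre-order visits the node, then its left subtree, then its right subtree.
Visit V.
At V: go left to Y.
  Visit Y.
  At Y: go left to W.
    W is a leaf — visit W.
  At Y: go right to M.
    Visit M.
    At M: no left child.
    At M: go right to N.
      Visit N.
      At N: go left to L.
        L is a leaf — visit L.
      At N: no right child.
At V: go right to K.
  Visit K.
  At K: no left child.
  At K: go right to R.
    Visit R.
    At R: no left child.
    At R: go right to G.
      G is a leaf — visit G.
Full pre-order sequence: V, Y, W, M, N, L, K, R, G.

5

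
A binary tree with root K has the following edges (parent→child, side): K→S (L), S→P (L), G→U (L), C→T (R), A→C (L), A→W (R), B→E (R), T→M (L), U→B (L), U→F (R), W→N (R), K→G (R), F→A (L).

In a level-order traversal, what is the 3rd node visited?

Level-order visits nodes level by level from the root, left to right within each level.
Level 0: K
Level 1: S, G
Level 2: P, U
Level 3: B, F
Level 4: E, A
Level 5: C, W
Level 6: T, N
Level 7: M
Full level-order sequence: K, S, G, P, U, B, F, E, A, C, W, T, N, M.

G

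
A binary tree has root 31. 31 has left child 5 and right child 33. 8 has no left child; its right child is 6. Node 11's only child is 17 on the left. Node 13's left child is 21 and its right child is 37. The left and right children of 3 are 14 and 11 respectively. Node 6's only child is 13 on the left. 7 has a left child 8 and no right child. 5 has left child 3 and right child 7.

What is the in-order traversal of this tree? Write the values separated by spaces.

In-order visits the left subtree, then the node, then the right subtree.
At 31: go left to 5.
  At 5: go left to 3.
    At 3: go left to 14.
      14 is a leaf — visit 14.
    Visit 3.
    At 3: go right to 11.
      At 11: go left to 17.
        17 is a leaf — visit 17.
      Visit 11.
      At 11: no right child.
  Visit 5.
  At 5: go right to 7.
    At 7: go left to 8.
      At 8: no left child.
      Visit 8.
      At 8: go right to 6.
        At 6: go left to 13.
          At 13: go left to 21.
            21 is a leaf — visit 21.
          Visit 13.
          At 13: go right to 37.
            37 is a leaf — visit 37.
        Visit 6.
        At 6: no right child.
    Visit 7.
    At 7: no right child.
Visit 31.
At 31: go right to 33.
  33 is a leaf — visit 33.

14 3 17 11 5 8 21 13 37 6 7 31 33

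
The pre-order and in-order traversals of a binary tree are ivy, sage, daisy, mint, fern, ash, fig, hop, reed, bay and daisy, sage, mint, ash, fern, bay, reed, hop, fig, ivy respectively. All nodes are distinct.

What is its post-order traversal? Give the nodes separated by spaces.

The first element of pre-order is the root; it splits in-order into left and right subtrees.
Root ivy: left subtree has 9 nodes {daisy, sage, mint, ash, fern, bay, reed, hop, fig}, right has 0 { }.
  Root sage: left subtree has 1 node {daisy}, right has 7 {mint, ash, fern, bay, reed, hop, fig}.
    Root mint: left subtree has 0 nodes { }, right has 6 {ash, fern, bay, reed, hop, fig}.
      Root fern: left subtree has 1 node {ash}, right has 4 {bay, reed, hop, fig}.
        Root fig: left subtree has 3 nodes {bay, reed, hop}, right has 0 { }.
          Root hop: left subtree has 2 nodes {bay, reed}, right has 0 { }.
            Root reed: left subtree has 1 node {bay}, right has 0 { }.

daisy ash bay reed hop fig fern mint sage ivy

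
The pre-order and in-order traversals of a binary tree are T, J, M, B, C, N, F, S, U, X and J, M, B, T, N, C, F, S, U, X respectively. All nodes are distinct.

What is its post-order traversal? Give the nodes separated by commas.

The first element of pre-order is the root; it splits in-order into left and right subtrees.
Root T: left subtree has 3 nodes {J, M, B}, right has 6 {N, C, F, S, U, X}.
  Root J: left subtree has 0 nodes { }, right has 2 {M, B}.
    Root M: left subtree has 0 nodes { }, right has 1 {B}.
  Root C: left subtree has 1 node {N}, right has 4 {F, S, U, X}.
    Root F: left subtree has 0 nodes { }, right has 3 {S, U, X}.
      Root S: left subtree has 0 nodes { }, right has 2 {U, X}.
        Root U: left subtree has 0 nodes { }, right has 1 {X}.

B, M, J, N, X, U, S, F, C, T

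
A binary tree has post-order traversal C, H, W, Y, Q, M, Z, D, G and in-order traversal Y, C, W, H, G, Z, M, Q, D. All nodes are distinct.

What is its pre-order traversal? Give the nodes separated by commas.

The last element of post-order is the root; it splits in-order into left and right subtrees.
Root G: left subtree has 4 nodes {Y, C, W, H}, right has 4 {Z, M, Q, D}.
  Root Y: left subtree has 0 nodes { }, right has 3 {C, W, H}.
    Root W: left subtree has 1 node {C}, right has 1 {H}.
  Root D: left subtree has 3 nodes {Z, M, Q}, right has 0 { }.
    Root Z: left subtree has 0 nodes { }, right has 2 {M, Q}.
      Root M: left subtree has 0 nodes { }, right has 1 {Q}.

G, Y, W, C, H, D, Z, M, Q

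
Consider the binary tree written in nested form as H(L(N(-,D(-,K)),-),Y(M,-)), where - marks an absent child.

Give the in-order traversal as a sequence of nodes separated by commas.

N, D, K, L, H, M, Y

In-order visits the left subtree, then the node, then the right subtree.
At H: go left to L.
  At L: go left to N.
    At N: no left child.
    Visit N.
    At N: go right to D.
      At D: no left child.
      Visit D.
      At D: go right to K.
        K is a leaf — visit K.
  Visit L.
  At L: no right child.
Visit H.
At H: go right to Y.
  At Y: go left to M.
    M is a leaf — visit M.
  Visit Y.
  At Y: no right child.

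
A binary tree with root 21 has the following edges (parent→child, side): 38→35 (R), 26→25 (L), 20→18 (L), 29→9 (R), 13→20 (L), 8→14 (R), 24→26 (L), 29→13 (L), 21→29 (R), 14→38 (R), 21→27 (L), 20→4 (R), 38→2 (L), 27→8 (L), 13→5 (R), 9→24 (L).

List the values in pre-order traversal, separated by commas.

21, 27, 8, 14, 38, 2, 35, 29, 13, 20, 18, 4, 5, 9, 24, 26, 25

Pre-order visits the node, then its left subtree, then its right subtree.
Visit 21.
At 21: go left to 27.
  Visit 27.
  At 27: go left to 8.
    Visit 8.
    At 8: no left child.
    At 8: go right to 14.
      Visit 14.
      At 14: no left child.
      At 14: go right to 38.
        Visit 38.
        At 38: go left to 2.
          2 is a leaf — visit 2.
        At 38: go right to 35.
          35 is a leaf — visit 35.
  At 27: no right child.
At 21: go right to 29.
  Visit 29.
  At 29: go left to 13.
    Visit 13.
    At 13: go left to 20.
      Visit 20.
      At 20: go left to 18.
        18 is a leaf — visit 18.
      At 20: go right to 4.
        4 is a leaf — visit 4.
    At 13: go right to 5.
      5 is a leaf — visit 5.
  At 29: go right to 9.
    Visit 9.
    At 9: go left to 24.
      Visit 24.
      At 24: go left to 26.
        Visit 26.
        At 26: go left to 25.
          25 is a leaf — visit 25.
        At 26: no right child.
      At 24: no right child.
    At 9: no right child.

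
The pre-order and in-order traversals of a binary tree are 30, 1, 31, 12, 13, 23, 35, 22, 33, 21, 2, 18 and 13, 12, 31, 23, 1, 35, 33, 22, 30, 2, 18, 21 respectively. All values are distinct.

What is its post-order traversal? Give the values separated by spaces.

13 12 23 31 33 22 35 1 18 2 21 30

The first element of pre-order is the root; it splits in-order into left and right subtrees.
Root 30: left subtree has 8 nodes {13, 12, 31, 23, 1, 35, 33, 22}, right has 3 {2, 18, 21}.
  Root 1: left subtree has 4 nodes {13, 12, 31, 23}, right has 3 {35, 33, 22}.
    Root 31: left subtree has 2 nodes {13, 12}, right has 1 {23}.
      Root 12: left subtree has 1 node {13}, right has 0 { }.
    Root 35: left subtree has 0 nodes { }, right has 2 {33, 22}.
      Root 22: left subtree has 1 node {33}, right has 0 { }.
  Root 21: left subtree has 2 nodes {2, 18}, right has 0 { }.
    Root 2: left subtree has 0 nodes { }, right has 1 {18}.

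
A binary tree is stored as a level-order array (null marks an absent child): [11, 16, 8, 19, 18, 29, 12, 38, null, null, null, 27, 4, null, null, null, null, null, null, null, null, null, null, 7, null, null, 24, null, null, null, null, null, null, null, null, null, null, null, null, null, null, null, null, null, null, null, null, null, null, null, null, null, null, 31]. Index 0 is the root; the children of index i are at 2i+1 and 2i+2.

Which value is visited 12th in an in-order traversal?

In-order visits the left subtree, then the node, then the right subtree.
At 11: go left to 16.
  At 16: go left to 19.
    At 19: go left to 38.
      38 is a leaf — visit 38.
    Visit 19.
    At 19: no right child.
  Visit 16.
  At 16: go right to 18.
    18 is a leaf — visit 18.
Visit 11.
At 11: go right to 8.
  At 8: go left to 29.
    At 29: go left to 27.
      At 27: go left to 7.
        7 is a leaf — visit 7.
      Visit 27.
      At 27: no right child.
    Visit 29.
    At 29: go right to 4.
      At 4: no left child.
      Visit 4.
      At 4: go right to 24.
        At 24: go left to 31.
          31 is a leaf — visit 31.
        Visit 24.
        At 24: no right child.
  Visit 8.
  At 8: go right to 12.
    12 is a leaf — visit 12.
Full in-order sequence: 38, 19, 16, 18, 11, 7, 27, 29, 4, 31, 24, 8, 12.

8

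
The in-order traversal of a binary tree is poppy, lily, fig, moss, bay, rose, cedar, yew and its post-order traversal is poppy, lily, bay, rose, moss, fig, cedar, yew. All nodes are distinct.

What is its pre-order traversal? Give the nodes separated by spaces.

yew cedar fig lily poppy moss rose bay

The last element of post-order is the root; it splits in-order into left and right subtrees.
Root yew: left subtree has 7 nodes {poppy, lily, fig, moss, bay, rose, cedar}, right has 0 { }.
  Root cedar: left subtree has 6 nodes {poppy, lily, fig, moss, bay, rose}, right has 0 { }.
    Root fig: left subtree has 2 nodes {poppy, lily}, right has 3 {moss, bay, rose}.
      Root lily: left subtree has 1 node {poppy}, right has 0 { }.
      Root moss: left subtree has 0 nodes { }, right has 2 {bay, rose}.
        Root rose: left subtree has 1 node {bay}, right has 0 { }.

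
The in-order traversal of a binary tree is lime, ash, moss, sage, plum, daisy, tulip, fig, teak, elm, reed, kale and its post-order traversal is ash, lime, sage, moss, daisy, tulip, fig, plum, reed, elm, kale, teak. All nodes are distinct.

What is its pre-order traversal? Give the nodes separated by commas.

teak, plum, moss, lime, ash, sage, fig, tulip, daisy, kale, elm, reed

The last element of post-order is the root; it splits in-order into left and right subtrees.
Root teak: left subtree has 8 nodes {lime, ash, moss, sage, plum, daisy, tulip, fig}, right has 3 {elm, reed, kale}.
  Root plum: left subtree has 4 nodes {lime, ash, moss, sage}, right has 3 {daisy, tulip, fig}.
    Root moss: left subtree has 2 nodes {lime, ash}, right has 1 {sage}.
      Root lime: left subtree has 0 nodes { }, right has 1 {ash}.
    Root fig: left subtree has 2 nodes {daisy, tulip}, right has 0 { }.
      Root tulip: left subtree has 1 node {daisy}, right has 0 { }.
  Root kale: left subtree has 2 nodes {elm, reed}, right has 0 { }.
    Root elm: left subtree has 0 nodes { }, right has 1 {reed}.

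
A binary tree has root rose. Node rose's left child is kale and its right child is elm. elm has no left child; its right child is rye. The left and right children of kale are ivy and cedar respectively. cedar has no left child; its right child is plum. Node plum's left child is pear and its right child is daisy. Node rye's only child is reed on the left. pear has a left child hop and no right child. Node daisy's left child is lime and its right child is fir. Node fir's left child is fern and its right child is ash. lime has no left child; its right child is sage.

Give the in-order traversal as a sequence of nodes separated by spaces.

ivy kale cedar hop pear plum lime sage daisy fern fir ash rose elm reed rye

In-order visits the left subtree, then the node, then the right subtree.
At rose: go left to kale.
  At kale: go left to ivy.
    ivy is a leaf — visit ivy.
  Visit kale.
  At kale: go right to cedar.
    At cedar: no left child.
    Visit cedar.
    At cedar: go right to plum.
      At plum: go left to pear.
        At pear: go left to hop.
          hop is a leaf — visit hop.
        Visit pear.
        At pear: no right child.
      Visit plum.
      At plum: go right to daisy.
        At daisy: go left to lime.
          At lime: no left child.
          Visit lime.
          At lime: go right to sage.
            sage is a leaf — visit sage.
        Visit daisy.
        At daisy: go right to fir.
          At fir: go left to fern.
            fern is a leaf — visit fern.
          Visit fir.
          At fir: go right to ash.
            ash is a leaf — visit ash.
Visit rose.
At rose: go right to elm.
  At elm: no left child.
  Visit elm.
  At elm: go right to rye.
    At rye: go left to reed.
      reed is a leaf — visit reed.
    Visit rye.
    At rye: no right child.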